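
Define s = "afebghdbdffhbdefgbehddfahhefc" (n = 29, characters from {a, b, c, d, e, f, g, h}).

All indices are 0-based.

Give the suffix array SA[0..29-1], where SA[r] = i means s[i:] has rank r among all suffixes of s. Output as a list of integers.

rank | idx | suffix
   0 |   0 | afebghdbdffhbdefgbehddfahhefc
   1 |  23 | ahhefc
   2 |  12 | bdefgbehddfahhefc
   3 |   7 | bdffhbdefgbehddfahhefc
   4 |  17 | behddfahhefc
   5 |   3 | bghdbdffhbdefgbehddfahhefc
   6 |  28 | c
   7 |   6 | dbdffhbdefgbehddfahhefc
   8 |  20 | ddfahhefc
   9 |  13 | defgbehddfahhefc
  10 |  21 | dfahhefc
  11 |   8 | dffhbdefgbehddfahhefc
  12 |   2 | ebghdbdffhbdefgbehddfahhefc
  13 |  26 | efc
  14 |  14 | efgbehddfahhefc
  15 |  18 | ehddfahhefc
  16 |  22 | fahhefc
  17 |  27 | fc
  18 |   1 | febghdbdffhbdefgbehddfahhefc
  19 |   9 | ffhbdefgbehddfahhefc
  20 |  15 | fgbehddfahhefc
  21 |  10 | fhbdefgbehddfahhefc
  22 |  16 | gbehddfahhefc
  23 |   4 | ghdbdffhbdefgbehddfahhefc
  24 |  11 | hbdefgbehddfahhefc
  25 |   5 | hdbdffhbdefgbehddfahhefc
  26 |  19 | hddfahhefc
  27 |  25 | hefc
  28 |  24 | hhefc

[0, 23, 12, 7, 17, 3, 28, 6, 20, 13, 21, 8, 2, 26, 14, 18, 22, 27, 1, 9, 15, 10, 16, 4, 11, 5, 19, 25, 24]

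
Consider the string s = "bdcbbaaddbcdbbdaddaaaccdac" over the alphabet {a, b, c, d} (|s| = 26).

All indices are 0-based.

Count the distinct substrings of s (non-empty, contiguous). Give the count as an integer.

sorted suffixes:
  #0 SA[0]=18  'aaaccdac'
  #1 SA[1]=19  'aaccdac'
  #2 SA[2]=5  'aaddbcdbbdaddaaaccdac'
  #3 SA[3]=24  'ac'
  #4 SA[4]=20  'accdac'
  #5 SA[5]=15  'addaaaccdac'
  #6 SA[6]=6  'addbcdbbdaddaaaccdac'
  #7 SA[7]=4  'baaddbcdbbdaddaaaccdac'
  #8 SA[8]=3  'bbaaddbcdbbdaddaaaccdac'
  #9 SA[9]=12  'bbdaddaaaccdac'
  #10 SA[10]=9  'bcdbbdaddaaaccdac'
  #11 SA[11]=13  'bdaddaaaccdac'
  #12 SA[12]=0  'bdcbbaaddbcdbbdaddaaaccdac'
  #13 SA[13]=25  'c'
  #14 SA[14]=2  'cbbaaddbcdbbdaddaaaccdac'
  #15 SA[15]=21  'ccdac'
  #16 SA[16]=22  'cdac'
  #17 SA[17]=10  'cdbbdaddaaaccdac'
  #18 SA[18]=17  'daaaccdac'
  #19 SA[19]=23  'dac'
  #20 SA[20]=14  'daddaaaccdac'
  #21 SA[21]=11  'dbbdaddaaaccdac'
  #22 SA[22]=8  'dbcdbbdaddaaaccdac'
  #23 SA[23]=1  'dcbbaaddbcdbbdaddaaaccdac'
  #24 SA[24]=16  'ddaaaccdac'
  #25 SA[25]=7  'ddbcdbbdaddaaaccdac'

SA = [18, 19, 5, 24, 20, 15, 6, 4, 3, 12, 9, 13, 0, 25, 2, 21, 22, 10, 17, 23, 14, 11, 8, 1, 16, 7]
i: (SA[i-1],SA[i]) lcp shared
  1: (18,19) 2 'aa'
  2: (19,5) 2 'aa'
  3: (5,24) 1 'a'
  4: (24,20) 2 'ac'
  5: (20,15) 1 'a'
  6: (15,6) 3 'add'
  7: (6,4) 0 ''
  8: (4,3) 1 'b'
  9: (3,12) 2 'bb'
  10: (12,9) 1 'b'
  11: (9,13) 1 'b'
  12: (13,0) 2 'bd'
  13: (0,25) 0 ''
  14: (25,2) 1 'c'
  15: (2,21) 1 'c'
  16: (21,22) 1 'c'
  17: (22,10) 2 'cd'
  18: (10,17) 0 ''
  19: (17,23) 2 'da'
  20: (23,14) 2 'da'
  21: (14,11) 1 'd'
  22: (11,8) 2 'db'
  23: (8,1) 1 'd'
  24: (1,16) 1 'd'
  25: (16,7) 2 'dd'

n(n+1)/2 = 26·27/2 = 351
Σ LCP = 0 + 2 + 2 + 1 + 2 + 1 + 3 + 0 + 1 + 2 + 1 + 1 + 2 + 0 + 1 + 1 + 1 + 2 + 0 + 2 + 2 + 1 + 2 + 1 + 1 + 2 = 34
distinct = 351 − 34 = 317

317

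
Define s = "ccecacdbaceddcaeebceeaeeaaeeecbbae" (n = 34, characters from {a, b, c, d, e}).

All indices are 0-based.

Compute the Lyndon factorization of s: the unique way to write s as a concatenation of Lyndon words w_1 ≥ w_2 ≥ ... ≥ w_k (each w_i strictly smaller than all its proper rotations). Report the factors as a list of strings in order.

["cce", "c", "acdbaceddcaeebceeaee", "aaeeecbbae"]

emit factor 1: 'cce' (i=0, period=3)
emit factor 2: 'c' (i=3, period=1)
emit factor 3: 'acdbaceddcaeebceeaee' (i=4, period=20)
emit factor 4: 'aaeeecbbae' (i=24, period=10)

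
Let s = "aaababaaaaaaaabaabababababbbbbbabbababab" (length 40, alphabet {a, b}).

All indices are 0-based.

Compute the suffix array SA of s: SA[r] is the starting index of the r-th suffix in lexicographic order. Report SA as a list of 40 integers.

[6, 7, 8, 9, 10, 11, 0, 12, 1, 15, 38, 4, 13, 36, 2, 34, 16, 18, 20, 22, 31, 24, 39, 5, 14, 37, 3, 35, 33, 17, 19, 21, 30, 23, 32, 29, 28, 27, 26, 25]

sorted suffixes:
  #0 SA[0]=6  'aaaaaaaabaabababababbbbbbabbababab'
  #1 SA[1]=7  'aaaaaaabaabababababbbbbbabbababab'
  #2 SA[2]=8  'aaaaaabaabababababbbbbbabbababab'
  #3 SA[3]=9  'aaaaabaabababababbbbbbabbababab'
  #4 SA[4]=10  'aaaabaabababababbbbbbabbababab'
  #5 SA[5]=11  'aaabaabababababbbbbbabbababab'
  #6 SA[6]=0  'aaababaaaaaaaabaabababababbbbbbabbababab'
  #7 SA[7]=12  'aabaabababababbbbbbabbababab'
  #8 SA[8]=1  'aababaaaaaaaabaabababababbbbbbabbababab'
  #9 SA[9]=15  'aabababababbbbbbabbababab'
  #10 SA[10]=38  'ab'
  #11 SA[11]=4  'abaaaaaaaabaabababababbbbbbabbababab'
  #12 SA[12]=13  'abaabababababbbbbbabbababab'
  #13 SA[13]=36  'abab'
  #14 SA[14]=2  'ababaaaaaaaabaabababababbbbbbabbababab'
  #15 SA[15]=34  'ababab'
  #16 SA[16]=16  'abababababbbbbbabbababab'
  #17 SA[17]=18  'ababababbbbbbabbababab'
  #18 SA[18]=20  'abababbbbbbabbababab'
  #19 SA[19]=22  'ababbbbbbabbababab'
  #20 SA[20]=31  'abbababab'
  #21 SA[21]=24  'abbbbbbabbababab'
  #22 SA[22]=39  'b'
  #23 SA[23]=5  'baaaaaaaabaabababababbbbbbabbababab'
  #24 SA[24]=14  'baabababababbbbbbabbababab'
  #25 SA[25]=37  'bab'
  #26 SA[26]=3  'babaaaaaaaabaabababababbbbbbabbababab'
  #27 SA[27]=35  'babab'
  #28 SA[28]=33  'bababab'
  #29 SA[29]=17  'bababababbbbbbabbababab'
  #30 SA[30]=19  'babababbbbbbabbababab'
  #31 SA[31]=21  'bababbbbbbabbababab'
  #32 SA[32]=30  'babbababab'
  #33 SA[33]=23  'babbbbbbabbababab'
  #34 SA[34]=32  'bbababab'
  #35 SA[35]=29  'bbabbababab'
  #36 SA[36]=28  'bbbabbababab'
  #37 SA[37]=27  'bbbbabbababab'
  #38 SA[38]=26  'bbbbbabbababab'
  #39 SA[39]=25  'bbbbbbabbababab'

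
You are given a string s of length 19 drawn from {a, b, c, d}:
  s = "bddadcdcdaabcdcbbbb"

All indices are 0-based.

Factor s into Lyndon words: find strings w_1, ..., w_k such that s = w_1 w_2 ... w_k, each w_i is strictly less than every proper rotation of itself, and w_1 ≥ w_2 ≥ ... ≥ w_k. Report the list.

emit factor 1: 'bdd' (i=0, period=3)
emit factor 2: 'adcdcd' (i=3, period=6)
emit factor 3: 'aabcdcbbbb' (i=9, period=10)

["bdd", "adcdcd", "aabcdcbbbb"]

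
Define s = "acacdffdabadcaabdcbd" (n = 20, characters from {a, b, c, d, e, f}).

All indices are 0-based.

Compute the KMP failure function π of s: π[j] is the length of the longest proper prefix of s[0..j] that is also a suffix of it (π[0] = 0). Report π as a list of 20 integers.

[0, 0, 1, 2, 0, 0, 0, 0, 1, 0, 1, 0, 0, 1, 1, 0, 0, 0, 0, 0]

π[0] = 0
j=1 s[j]='c': π[1]=0 (border '')
j=2 s[j]='a': π[2]=1 (border 'a')
j=3 s[j]='c': π[3]=2 (border 'ac')
j=4 s[j]='d': k: 2→0; π[4]=0 (border '')
j=5 s[j]='f': π[5]=0 (border '')
j=6 s[j]='f': π[6]=0 (border '')
j=7 s[j]='d': π[7]=0 (border '')
j=8 s[j]='a': π[8]=1 (border 'a')
j=9 s[j]='b': k: 1→0; π[9]=0 (border '')
j=10 s[j]='a': π[10]=1 (border 'a')
j=11 s[j]='d': k: 1→0; π[11]=0 (border '')
j=12 s[j]='c': π[12]=0 (border '')
j=13 s[j]='a': π[13]=1 (border 'a')
j=14 s[j]='a': k: 1→0; π[14]=1 (border 'a')
j=15 s[j]='b': k: 1→0; π[15]=0 (border '')
j=16 s[j]='d': π[16]=0 (border '')
j=17 s[j]='c': π[17]=0 (border '')
j=18 s[j]='b': π[18]=0 (border '')
j=19 s[j]='d': π[19]=0 (border '')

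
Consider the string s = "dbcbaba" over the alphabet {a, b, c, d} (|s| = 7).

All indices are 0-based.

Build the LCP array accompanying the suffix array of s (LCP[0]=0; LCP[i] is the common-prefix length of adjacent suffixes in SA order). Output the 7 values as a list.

rank | idx | suffix
   0 |   6 | a
   1 |   4 | aba
   2 |   5 | ba
   3 |   3 | baba
   4 |   1 | bcbaba
   5 |   2 | cbaba
   6 |   0 | dbcbaba

SA = [6, 4, 5, 3, 1, 2, 0]
[i] adj suffixes → lcp
  [1] 6/4 → 1 ('a')
  [2] 4/5 → 0 ('')
  [3] 5/3 → 2 ('ba')
  [4] 3/1 → 1 ('b')
  [5] 1/2 → 0 ('')
  [6] 2/0 → 0 ('')

[0, 1, 0, 2, 1, 0, 0]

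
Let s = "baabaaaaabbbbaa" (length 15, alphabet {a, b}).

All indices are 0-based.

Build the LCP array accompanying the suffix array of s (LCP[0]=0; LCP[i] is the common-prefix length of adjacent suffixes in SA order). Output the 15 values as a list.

[0, 1, 2, 4, 3, 2, 3, 1, 2, 0, 3, 3, 1, 2, 3]

sorted suffixes:
  #0 SA[0]=14  'a'
  #1 SA[1]=13  'aa'
  #2 SA[2]=4  'aaaaabbbbaa'
  #3 SA[3]=5  'aaaabbbbaa'
  #4 SA[4]=6  'aaabbbbaa'
  #5 SA[5]=1  'aabaaaaabbbbaa'
  #6 SA[6]=7  'aabbbbaa'
  #7 SA[7]=2  'abaaaaabbbbaa'
  #8 SA[8]=8  'abbbbaa'
  #9 SA[9]=12  'baa'
  #10 SA[10]=3  'baaaaabbbbaa'
  #11 SA[11]=0  'baabaaaaabbbbaa'
  #12 SA[12]=11  'bbaa'
  #13 SA[13]=10  'bbbaa'
  #14 SA[14]=9  'bbbbaa'

SA = [14, 13, 4, 5, 6, 1, 7, 2, 8, 12, 3, 0, 11, 10, 9]
rank  pair      lcp
   1  s[14:],s[13:]  1  'a'
   2  s[13:],s[4:]  2  'aa'
   3  s[4:],s[5:]  4  'aaaa'
   4  s[5:],s[6:]  3  'aaa'
   5  s[6:],s[1:]  2  'aa'
   6  s[1:],s[7:]  3  'aab'
   7  s[7:],s[2:]  1  'a'
   8  s[2:],s[8:]  2  'ab'
   9  s[8:],s[12:]  0  ''
  10  s[12:],s[3:]  3  'baa'
  11  s[3:],s[0:]  3  'baa'
  12  s[0:],s[11:]  1  'b'
  13  s[11:],s[10:]  2  'bb'
  14  s[10:],s[9:]  3  'bbb'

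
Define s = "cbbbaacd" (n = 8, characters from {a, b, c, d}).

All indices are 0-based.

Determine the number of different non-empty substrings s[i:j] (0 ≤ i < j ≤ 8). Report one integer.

31

rank→(start, suffix):
  0 → (4, 'aacd')
  1 → (5, 'acd')
  2 → (3, 'baacd')
  3 → (2, 'bbaacd')
  4 → (1, 'bbbaacd')
  5 → (0, 'cbbbaacd')
  6 → (6, 'cd')
  7 → (7, 'd')

SA = [4, 5, 3, 2, 1, 0, 6, 7]
rank  pair      lcp
   1  s[4:],s[5:]  1  'a'
   2  s[5:],s[3:]  0  ''
   3  s[3:],s[2:]  1  'b'
   4  s[2:],s[1:]  2  'bb'
   5  s[1:],s[0:]  0  ''
   6  s[0:],s[6:]  1  'c'
   7  s[6:],s[7:]  0  ''

n(n+1)/2 = 8·9/2 = 36
Σ LCP = 0 + 1 + 0 + 1 + 2 + 0 + 1 + 0 = 5
distinct = 36 − 5 = 31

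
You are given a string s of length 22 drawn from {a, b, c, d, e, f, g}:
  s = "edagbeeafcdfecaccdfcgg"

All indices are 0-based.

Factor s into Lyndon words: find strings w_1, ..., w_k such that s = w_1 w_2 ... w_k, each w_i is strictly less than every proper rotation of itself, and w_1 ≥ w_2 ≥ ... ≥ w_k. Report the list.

["e", "d", "agbee", "afcdfec", "accdfcgg"]

emit factor 1: 'e' (i=0, period=1)
emit factor 2: 'd' (i=1, period=1)
emit factor 3: 'agbee' (i=2, period=5)
emit factor 4: 'afcdfec' (i=7, period=7)
emit factor 5: 'accdfcgg' (i=14, period=8)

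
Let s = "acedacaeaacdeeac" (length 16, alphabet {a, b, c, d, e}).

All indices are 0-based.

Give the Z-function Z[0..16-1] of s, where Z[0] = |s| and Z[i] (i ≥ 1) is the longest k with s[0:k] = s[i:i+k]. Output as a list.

[16, 0, 0, 0, 2, 0, 1, 0, 1, 2, 0, 0, 0, 0, 2, 0]

Z[0]=16
i=1: outside box; Z[1]=0
i=2: outside box; Z[2]=0
i=3: outside box; Z[3]=0
i=4: outside box; Z[4]=2 grow→box=[4,6)
i=5: min(r-i=1, Z[1]=0)=0; Z[5]=0
i=6: outside box; Z[6]=1 grow→box=[6,7)
i=7: outside box; Z[7]=0
i=8: outside box; Z[8]=1 grow→box=[8,9)
i=9: outside box; Z[9]=2 grow→box=[9,11)
i=10: min(r-i=1, Z[1]=0)=0; Z[10]=0
i=11: outside box; Z[11]=0
i=12: outside box; Z[12]=0
i=13: outside box; Z[13]=0
i=14: outside box; Z[14]=2 grow→box=[14,16)
i=15: min(r-i=1, Z[1]=0)=0; Z[15]=0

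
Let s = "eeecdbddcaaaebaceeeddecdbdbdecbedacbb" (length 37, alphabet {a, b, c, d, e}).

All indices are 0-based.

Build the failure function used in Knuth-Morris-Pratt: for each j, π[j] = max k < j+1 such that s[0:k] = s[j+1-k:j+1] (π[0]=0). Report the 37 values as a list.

π[0] = 0
j=1 s[j]='e': π[1]=1 (border 'e')
j=2 s[j]='e': π[2]=2 (border 'ee')
j=3 s[j]='c': k: 2→1→0; π[3]=0 (border '')
j=4 s[j]='d': π[4]=0 (border '')
j=5 s[j]='b': π[5]=0 (border '')
j=6 s[j]='d': π[6]=0 (border '')
j=7 s[j]='d': π[7]=0 (border '')
j=8 s[j]='c': π[8]=0 (border '')
j=9 s[j]='a': π[9]=0 (border '')
j=10 s[j]='a': π[10]=0 (border '')
j=11 s[j]='a': π[11]=0 (border '')
j=12 s[j]='e': π[12]=1 (border 'e')
j=13 s[j]='b': k: 1→0; π[13]=0 (border '')
j=14 s[j]='a': π[14]=0 (border '')
j=15 s[j]='c': π[15]=0 (border '')
j=16 s[j]='e': π[16]=1 (border 'e')
j=17 s[j]='e': π[17]=2 (border 'ee')
j=18 s[j]='e': π[18]=3 (border 'eee')
j=19 s[j]='d': k: 3→2→1→0; π[19]=0 (border '')
j=20 s[j]='d': π[20]=0 (border '')
j=21 s[j]='e': π[21]=1 (border 'e')
j=22 s[j]='c': k: 1→0; π[22]=0 (border '')
j=23 s[j]='d': π[23]=0 (border '')
j=24 s[j]='b': π[24]=0 (border '')
j=25 s[j]='d': π[25]=0 (border '')
j=26 s[j]='b': π[26]=0 (border '')
j=27 s[j]='d': π[27]=0 (border '')
j=28 s[j]='e': π[28]=1 (border 'e')
j=29 s[j]='c': k: 1→0; π[29]=0 (border '')
j=30 s[j]='b': π[30]=0 (border '')
j=31 s[j]='e': π[31]=1 (border 'e')
j=32 s[j]='d': k: 1→0; π[32]=0 (border '')
j=33 s[j]='a': π[33]=0 (border '')
j=34 s[j]='c': π[34]=0 (border '')
j=35 s[j]='b': π[35]=0 (border '')
j=36 s[j]='b': π[36]=0 (border '')

[0, 1, 2, 0, 0, 0, 0, 0, 0, 0, 0, 0, 1, 0, 0, 0, 1, 2, 3, 0, 0, 1, 0, 0, 0, 0, 0, 0, 1, 0, 0, 1, 0, 0, 0, 0, 0]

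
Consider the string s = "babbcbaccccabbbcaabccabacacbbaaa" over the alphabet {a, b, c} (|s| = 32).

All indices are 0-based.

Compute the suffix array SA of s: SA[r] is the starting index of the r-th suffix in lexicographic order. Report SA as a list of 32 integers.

[31, 30, 29, 16, 21, 11, 1, 17, 23, 25, 6, 28, 0, 22, 5, 27, 12, 13, 2, 14, 3, 18, 15, 20, 10, 24, 4, 26, 19, 9, 8, 7]

rank→(start, suffix):
  0 → (31, 'a')
  1 → (30, 'aa')
  2 → (29, 'aaa')
  3 → (16, 'aabccabacacbbaaa')
  4 → (21, 'abacacbbaaa')
  5 → (11, 'abbbcaabccabacacbbaaa')
  6 → (1, 'abbcbaccccabbbcaabccabacacbbaaa')
  7 → (17, 'abccabacacbbaaa')
  8 → (23, 'acacbbaaa')
  9 → (25, 'acbbaaa')
  10 → (6, 'accccabbbcaabccabacacbbaaa')
  11 → (28, 'baaa')
  12 → (0, 'babbcbaccccabbbcaabccabacacbbaaa')
  13 → (22, 'bacacbbaaa')
  14 → (5, 'baccccabbbcaabccabacacbbaaa')
  15 → (27, 'bbaaa')
  16 → (12, 'bbbcaabccabacacbbaaa')
  17 → (13, 'bbcaabccabacacbbaaa')
  18 → (2, 'bbcbaccccabbbcaabccabacacbbaaa')
  19 → (14, 'bcaabccabacacbbaaa')
  20 → (3, 'bcbaccccabbbcaabccabacacbbaaa')
  21 → (18, 'bccabacacbbaaa')
  22 → (15, 'caabccabacacbbaaa')
  23 → (20, 'cabacacbbaaa')
  24 → (10, 'cabbbcaabccabacacbbaaa')
  25 → (24, 'cacbbaaa')
  26 → (4, 'cbaccccabbbcaabccabacacbbaaa')
  27 → (26, 'cbbaaa')
  28 → (19, 'ccabacacbbaaa')
  29 → (9, 'ccabbbcaabccabacacbbaaa')
  30 → (8, 'cccabbbcaabccabacacbbaaa')
  31 → (7, 'ccccabbbcaabccabacacbbaaa')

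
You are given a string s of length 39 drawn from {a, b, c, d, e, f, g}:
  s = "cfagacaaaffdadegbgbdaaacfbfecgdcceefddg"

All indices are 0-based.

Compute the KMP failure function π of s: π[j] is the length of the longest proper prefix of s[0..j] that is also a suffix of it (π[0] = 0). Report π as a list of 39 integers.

[0, 0, 0, 0, 0, 1, 0, 0, 0, 0, 0, 0, 0, 0, 0, 0, 0, 0, 0, 0, 0, 0, 0, 1, 2, 0, 0, 0, 1, 0, 0, 1, 1, 0, 0, 0, 0, 0, 0]

π[0] = 0
j=1 s[j]='f': π[1]=0 (border '')
j=2 s[j]='a': π[2]=0 (border '')
j=3 s[j]='g': π[3]=0 (border '')
j=4 s[j]='a': π[4]=0 (border '')
j=5 s[j]='c': π[5]=1 (border 'c')
j=6 s[j]='a': k: 1→0; π[6]=0 (border '')
j=7 s[j]='a': π[7]=0 (border '')
j=8 s[j]='a': π[8]=0 (border '')
j=9 s[j]='f': π[9]=0 (border '')
j=10 s[j]='f': π[10]=0 (border '')
j=11 s[j]='d': π[11]=0 (border '')
j=12 s[j]='a': π[12]=0 (border '')
j=13 s[j]='d': π[13]=0 (border '')
j=14 s[j]='e': π[14]=0 (border '')
j=15 s[j]='g': π[15]=0 (border '')
j=16 s[j]='b': π[16]=0 (border '')
j=17 s[j]='g': π[17]=0 (border '')
j=18 s[j]='b': π[18]=0 (border '')
j=19 s[j]='d': π[19]=0 (border '')
j=20 s[j]='a': π[20]=0 (border '')
j=21 s[j]='a': π[21]=0 (border '')
j=22 s[j]='a': π[22]=0 (border '')
j=23 s[j]='c': π[23]=1 (border 'c')
j=24 s[j]='f': π[24]=2 (border 'cf')
j=25 s[j]='b': k: 2→0; π[25]=0 (border '')
j=26 s[j]='f': π[26]=0 (border '')
j=27 s[j]='e': π[27]=0 (border '')
j=28 s[j]='c': π[28]=1 (border 'c')
j=29 s[j]='g': k: 1→0; π[29]=0 (border '')
j=30 s[j]='d': π[30]=0 (border '')
j=31 s[j]='c': π[31]=1 (border 'c')
j=32 s[j]='c': k: 1→0; π[32]=1 (border 'c')
j=33 s[j]='e': k: 1→0; π[33]=0 (border '')
j=34 s[j]='e': π[34]=0 (border '')
j=35 s[j]='f': π[35]=0 (border '')
j=36 s[j]='d': π[36]=0 (border '')
j=37 s[j]='d': π[37]=0 (border '')
j=38 s[j]='g': π[38]=0 (border '')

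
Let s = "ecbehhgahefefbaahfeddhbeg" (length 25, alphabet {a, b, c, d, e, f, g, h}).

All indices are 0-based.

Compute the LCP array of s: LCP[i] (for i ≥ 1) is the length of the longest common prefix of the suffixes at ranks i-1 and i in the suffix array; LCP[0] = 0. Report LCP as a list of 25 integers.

rank | idx | suffix
   0 |  14 | aahfeddhbeg
   1 |   7 | ahefefbaahfeddhbeg
   2 |  15 | ahfeddhbeg
   3 |  13 | baahfeddhbeg
   4 |  22 | beg
   5 |   2 | behhgahefefbaahfeddhbeg
   6 |   1 | cbehhgahefefbaahfeddhbeg
   7 |  19 | ddhbeg
   8 |  20 | dhbeg
   9 |   0 | ecbehhgahefefbaahfeddhbeg
  10 |  18 | eddhbeg
  11 |  11 | efbaahfeddhbeg
  12 |   9 | efefbaahfeddhbeg
  13 |  23 | eg
  14 |   3 | ehhgahefefbaahfeddhbeg
  15 |  12 | fbaahfeddhbeg
  16 |  17 | feddhbeg
  17 |  10 | fefbaahfeddhbeg
  18 |  24 | g
  19 |   6 | gahefefbaahfeddhbeg
  20 |  21 | hbeg
  21 |   8 | hefefbaahfeddhbeg
  22 |  16 | hfeddhbeg
  23 |   5 | hgahefefbaahfeddhbeg
  24 |   4 | hhgahefefbaahfeddhbeg

SA = [14, 7, 15, 13, 22, 2, 1, 19, 20, 0, 18, 11, 9, 23, 3, 12, 17, 10, 24, 6, 21, 8, 16, 5, 4]
[i] adj suffixes → lcp
  [1] 14/7 → 1 ('a')
  [2] 7/15 → 2 ('ah')
  [3] 15/13 → 0 ('')
  [4] 13/22 → 1 ('b')
  [5] 22/2 → 2 ('be')
  [6] 2/1 → 0 ('')
  [7] 1/19 → 0 ('')
  [8] 19/20 → 1 ('d')
  [9] 20/0 → 0 ('')
  [10] 0/18 → 1 ('e')
  [11] 18/11 → 1 ('e')
  [12] 11/9 → 2 ('ef')
  [13] 9/23 → 1 ('e')
  [14] 23/3 → 1 ('e')
  [15] 3/12 → 0 ('')
  [16] 12/17 → 1 ('f')
  [17] 17/10 → 2 ('fe')
  [18] 10/24 → 0 ('')
  [19] 24/6 → 1 ('g')
  [20] 6/21 → 0 ('')
  [21] 21/8 → 1 ('h')
  [22] 8/16 → 1 ('h')
  [23] 16/5 → 1 ('h')
  [24] 5/4 → 1 ('h')

[0, 1, 2, 0, 1, 2, 0, 0, 1, 0, 1, 1, 2, 1, 1, 0, 1, 2, 0, 1, 0, 1, 1, 1, 1]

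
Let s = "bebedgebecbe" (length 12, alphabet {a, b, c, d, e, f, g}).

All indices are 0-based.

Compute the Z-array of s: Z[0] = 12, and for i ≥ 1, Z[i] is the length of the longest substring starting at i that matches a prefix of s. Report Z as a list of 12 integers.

[12, 0, 2, 0, 0, 0, 0, 2, 0, 0, 2, 0]

Z[0]=12
i=1: i≥r, start 0; Z[1]=0
i=2: i≥r, start 0; Z[2]=2 grow→box=[2,4)
i=3: min(r-i=1, Z[1]=0)=0; Z[3]=0
i=4: i≥r, start 0; Z[4]=0
i=5: i≥r, start 0; Z[5]=0
i=6: i≥r, start 0; Z[6]=0
i=7: i≥r, start 0; Z[7]=2 grow→box=[7,9)
i=8: min(r-i=1, Z[1]=0)=0; Z[8]=0
i=9: i≥r, start 0; Z[9]=0
i=10: i≥r, start 0; Z[10]=2 grow→box=[10,12)
i=11: min(r-i=1, Z[1]=0)=0; Z[11]=0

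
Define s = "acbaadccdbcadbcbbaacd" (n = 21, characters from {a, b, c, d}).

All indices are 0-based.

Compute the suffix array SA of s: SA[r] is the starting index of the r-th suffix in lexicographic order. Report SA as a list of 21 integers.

sorted suffixes:
  #0 SA[0]=17  'aacd'
  #1 SA[1]=3  'aadccdbcadbcbbaacd'
  #2 SA[2]=0  'acbaadccdbcadbcbbaacd'
  #3 SA[3]=18  'acd'
  #4 SA[4]=11  'adbcbbaacd'
  #5 SA[5]=4  'adccdbcadbcbbaacd'
  #6 SA[6]=16  'baacd'
  #7 SA[7]=2  'baadccdbcadbcbbaacd'
  #8 SA[8]=15  'bbaacd'
  #9 SA[9]=9  'bcadbcbbaacd'
  #10 SA[10]=13  'bcbbaacd'
  #11 SA[11]=10  'cadbcbbaacd'
  #12 SA[12]=1  'cbaadccdbcadbcbbaacd'
  #13 SA[13]=14  'cbbaacd'
  #14 SA[14]=6  'ccdbcadbcbbaacd'
  #15 SA[15]=19  'cd'
  #16 SA[16]=7  'cdbcadbcbbaacd'
  #17 SA[17]=20  'd'
  #18 SA[18]=8  'dbcadbcbbaacd'
  #19 SA[19]=12  'dbcbbaacd'
  #20 SA[20]=5  'dccdbcadbcbbaacd'

[17, 3, 0, 18, 11, 4, 16, 2, 15, 9, 13, 10, 1, 14, 6, 19, 7, 20, 8, 12, 5]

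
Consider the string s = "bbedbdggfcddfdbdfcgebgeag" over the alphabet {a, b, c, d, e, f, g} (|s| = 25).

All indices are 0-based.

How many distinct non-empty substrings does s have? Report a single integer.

rank→(start, suffix):
  0 → (23, 'ag')
  1 → (0, 'bbedbdggfcddfdbdfcgebgeag')
  2 → (14, 'bdfcgebgeag')
  3 → (4, 'bdggfcddfdbdfcgebgeag')
  4 → (1, 'bedbdggfcddfdbdfcgebgeag')
  5 → (20, 'bgeag')
  6 → (9, 'cddfdbdfcgebgeag')
  7 → (17, 'cgebgeag')
  8 → (13, 'dbdfcgebgeag')
  9 → (3, 'dbdggfcddfdbdfcgebgeag')
  10 → (10, 'ddfdbdfcgebgeag')
  11 → (15, 'dfcgebgeag')
  12 → (11, 'dfdbdfcgebgeag')
  13 → (5, 'dggfcddfdbdfcgebgeag')
  14 → (22, 'eag')
  15 → (19, 'ebgeag')
  16 → (2, 'edbdggfcddfdbdfcgebgeag')
  17 → (8, 'fcddfdbdfcgebgeag')
  18 → (16, 'fcgebgeag')
  19 → (12, 'fdbdfcgebgeag')
  20 → (24, 'g')
  21 → (21, 'geag')
  22 → (18, 'gebgeag')
  23 → (7, 'gfcddfdbdfcgebgeag')
  24 → (6, 'ggfcddfdbdfcgebgeag')

SA = [23, 0, 14, 4, 1, 20, 9, 17, 13, 3, 10, 15, 11, 5, 22, 19, 2, 8, 16, 12, 24, 21, 18, 7, 6]
[i] adj suffixes → lcp
  [1] 23/0 → 0 ('')
  [2] 0/14 → 1 ('b')
  [3] 14/4 → 2 ('bd')
  [4] 4/1 → 1 ('b')
  [5] 1/20 → 1 ('b')
  [6] 20/9 → 0 ('')
  [7] 9/17 → 1 ('c')
  [8] 17/13 → 0 ('')
  [9] 13/3 → 3 ('dbd')
  [10] 3/10 → 1 ('d')
  [11] 10/15 → 1 ('d')
  [12] 15/11 → 2 ('df')
  [13] 11/5 → 1 ('d')
  [14] 5/22 → 0 ('')
  [15] 22/19 → 1 ('e')
  [16] 19/2 → 1 ('e')
  [17] 2/8 → 0 ('')
  [18] 8/16 → 2 ('fc')
  [19] 16/12 → 1 ('f')
  [20] 12/24 → 0 ('')
  [21] 24/21 → 1 ('g')
  [22] 21/18 → 2 ('ge')
  [23] 18/7 → 1 ('g')
  [24] 7/6 → 1 ('g')

n(n+1)/2 = 25·26/2 = 325
Σ LCP = 0 + 0 + 1 + 2 + 1 + 1 + 0 + 1 + 0 + 3 + 1 + 1 + 2 + 1 + 0 + 1 + 1 + 0 + 2 + 1 + 0 + 1 + 2 + 1 + 1 = 24
distinct = 325 − 24 = 301

301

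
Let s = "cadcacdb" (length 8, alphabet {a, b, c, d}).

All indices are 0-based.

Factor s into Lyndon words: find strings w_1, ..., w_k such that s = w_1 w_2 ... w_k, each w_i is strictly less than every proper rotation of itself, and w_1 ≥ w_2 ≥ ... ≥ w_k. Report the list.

emit factor 1: 'c' (i=0, period=1)
emit factor 2: 'adc' (i=1, period=3)
emit factor 3: 'acdb' (i=4, period=4)

["c", "adc", "acdb"]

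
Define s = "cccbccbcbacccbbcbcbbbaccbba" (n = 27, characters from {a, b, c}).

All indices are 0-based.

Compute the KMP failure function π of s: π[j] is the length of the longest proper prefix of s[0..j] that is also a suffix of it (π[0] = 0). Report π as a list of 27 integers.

[0, 1, 2, 0, 1, 2, 0, 1, 0, 0, 1, 2, 3, 4, 0, 1, 0, 1, 0, 0, 0, 0, 1, 2, 0, 0, 0]

π[0] = 0
j=1 s[j]='c': π[1]=1 (border 'c')
j=2 s[j]='c': π[2]=2 (border 'cc')
j=3 s[j]='b': k: 2→1→0; π[3]=0 (border '')
j=4 s[j]='c': π[4]=1 (border 'c')
j=5 s[j]='c': π[5]=2 (border 'cc')
j=6 s[j]='b': k: 2→1→0; π[6]=0 (border '')
j=7 s[j]='c': π[7]=1 (border 'c')
j=8 s[j]='b': k: 1→0; π[8]=0 (border '')
j=9 s[j]='a': π[9]=0 (border '')
j=10 s[j]='c': π[10]=1 (border 'c')
j=11 s[j]='c': π[11]=2 (border 'cc')
j=12 s[j]='c': π[12]=3 (border 'ccc')
j=13 s[j]='b': π[13]=4 (border 'cccb')
j=14 s[j]='b': k: 4→0; π[14]=0 (border '')
j=15 s[j]='c': π[15]=1 (border 'c')
j=16 s[j]='b': k: 1→0; π[16]=0 (border '')
j=17 s[j]='c': π[17]=1 (border 'c')
j=18 s[j]='b': k: 1→0; π[18]=0 (border '')
j=19 s[j]='b': π[19]=0 (border '')
j=20 s[j]='b': π[20]=0 (border '')
j=21 s[j]='a': π[21]=0 (border '')
j=22 s[j]='c': π[22]=1 (border 'c')
j=23 s[j]='c': π[23]=2 (border 'cc')
j=24 s[j]='b': k: 2→1→0; π[24]=0 (border '')
j=25 s[j]='b': π[25]=0 (border '')
j=26 s[j]='a': π[26]=0 (border '')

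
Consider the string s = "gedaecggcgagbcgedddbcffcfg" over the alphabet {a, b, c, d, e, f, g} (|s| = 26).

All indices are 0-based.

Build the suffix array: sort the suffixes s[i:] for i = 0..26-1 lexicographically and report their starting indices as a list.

[3, 10, 19, 12, 20, 23, 8, 13, 5, 2, 18, 17, 16, 4, 1, 15, 22, 21, 24, 25, 9, 11, 7, 0, 14, 6]

sorted suffixes:
  #0 SA[0]=3  'aecggcgagbcgedddbcffcfg'
  #1 SA[1]=10  'agbcgedddbcffcfg'
  #2 SA[2]=19  'bcffcfg'
  #3 SA[3]=12  'bcgedddbcffcfg'
  #4 SA[4]=20  'cffcfg'
  #5 SA[5]=23  'cfg'
  #6 SA[6]=8  'cgagbcgedddbcffcfg'
  #7 SA[7]=13  'cgedddbcffcfg'
  #8 SA[8]=5  'cggcgagbcgedddbcffcfg'
  #9 SA[9]=2  'daecggcgagbcgedddbcffcfg'
  #10 SA[10]=18  'dbcffcfg'
  #11 SA[11]=17  'ddbcffcfg'
  #12 SA[12]=16  'dddbcffcfg'
  #13 SA[13]=4  'ecggcgagbcgedddbcffcfg'
  #14 SA[14]=1  'edaecggcgagbcgedddbcffcfg'
  #15 SA[15]=15  'edddbcffcfg'
  #16 SA[16]=22  'fcfg'
  #17 SA[17]=21  'ffcfg'
  #18 SA[18]=24  'fg'
  #19 SA[19]=25  'g'
  #20 SA[20]=9  'gagbcgedddbcffcfg'
  #21 SA[21]=11  'gbcgedddbcffcfg'
  #22 SA[22]=7  'gcgagbcgedddbcffcfg'
  #23 SA[23]=0  'gedaecggcgagbcgedddbcffcfg'
  #24 SA[24]=14  'gedddbcffcfg'
  #25 SA[25]=6  'ggcgagbcgedddbcffcfg'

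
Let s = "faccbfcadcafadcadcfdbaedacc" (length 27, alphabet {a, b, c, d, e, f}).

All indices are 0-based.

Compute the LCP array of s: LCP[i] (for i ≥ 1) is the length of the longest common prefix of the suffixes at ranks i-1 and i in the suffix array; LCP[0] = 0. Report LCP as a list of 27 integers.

[0, 3, 1, 4, 3, 1, 1, 0, 1, 0, 1, 4, 2, 1, 1, 2, 1, 0, 1, 1, 3, 2, 0, 0, 2, 1, 1]

rank | idx | suffix
   0 |  24 | acc
   1 |   1 | accbfcadcafadcadcfdbaedacc
   2 |  12 | adcadcfdbaedacc
   3 |   7 | adcafadcadcfdbaedacc
   4 |  15 | adcfdbaedacc
   5 |  21 | aedacc
   6 |  10 | afadcadcfdbaedacc
   7 |  20 | baedacc
   8 |   4 | bfcadcafadcadcfdbaedacc
   9 |  26 | c
  10 |   6 | cadcafadcadcfdbaedacc
  11 |  14 | cadcfdbaedacc
  12 |   9 | cafadcadcfdbaedacc
  13 |   3 | cbfcadcafadcadcfdbaedacc
  14 |  25 | cc
  15 |   2 | ccbfcadcafadcadcfdbaedacc
  16 |  17 | cfdbaedacc
  17 |  23 | dacc
  18 |  19 | dbaedacc
  19 |  13 | dcadcfdbaedacc
  20 |   8 | dcafadcadcfdbaedacc
  21 |  16 | dcfdbaedacc
  22 |  22 | edacc
  23 |   0 | faccbfcadcafadcadcfdbaedacc
  24 |  11 | fadcadcfdbaedacc
  25 |   5 | fcadcafadcadcfdbaedacc
  26 |  18 | fdbaedacc

SA = [24, 1, 12, 7, 15, 21, 10, 20, 4, 26, 6, 14, 9, 3, 25, 2, 17, 23, 19, 13, 8, 16, 22, 0, 11, 5, 18]
rank  pair      lcp
   1  s[24:],s[1:]  3  'acc'
   2  s[1:],s[12:]  1  'a'
   3  s[12:],s[7:]  4  'adca'
   4  s[7:],s[15:]  3  'adc'
   5  s[15:],s[21:]  1  'a'
   6  s[21:],s[10:]  1  'a'
   7  s[10:],s[20:]  0  ''
   8  s[20:],s[4:]  1  'b'
   9  s[4:],s[26:]  0  ''
  10  s[26:],s[6:]  1  'c'
  11  s[6:],s[14:]  4  'cadc'
  12  s[14:],s[9:]  2  'ca'
  13  s[9:],s[3:]  1  'c'
  14  s[3:],s[25:]  1  'c'
  15  s[25:],s[2:]  2  'cc'
  16  s[2:],s[17:]  1  'c'
  17  s[17:],s[23:]  0  ''
  18  s[23:],s[19:]  1  'd'
  19  s[19:],s[13:]  1  'd'
  20  s[13:],s[8:]  3  'dca'
  21  s[8:],s[16:]  2  'dc'
  22  s[16:],s[22:]  0  ''
  23  s[22:],s[0:]  0  ''
  24  s[0:],s[11:]  2  'fa'
  25  s[11:],s[5:]  1  'f'
  26  s[5:],s[18:]  1  'f'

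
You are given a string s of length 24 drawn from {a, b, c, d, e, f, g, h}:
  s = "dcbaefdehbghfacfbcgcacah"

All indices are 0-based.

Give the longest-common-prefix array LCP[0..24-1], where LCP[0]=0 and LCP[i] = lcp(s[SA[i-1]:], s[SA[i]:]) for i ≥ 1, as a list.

rank | idx | suffix
   0 |  20 | acah
   1 |  13 | acfbcgcacah
   2 |   3 | aefdehbghfacfbcgcacah
   3 |  22 | ah
   4 |   2 | baefdehbghfacfbcgcacah
   5 |  16 | bcgcacah
   6 |   9 | bghfacfbcgcacah
   7 |  19 | cacah
   8 |  21 | cah
   9 |   1 | cbaefdehbghfacfbcgcacah
  10 |  14 | cfbcgcacah
  11 |  17 | cgcacah
  12 |   0 | dcbaefdehbghfacfbcgcacah
  13 |   6 | dehbghfacfbcgcacah
  14 |   4 | efdehbghfacfbcgcacah
  15 |   7 | ehbghfacfbcgcacah
  16 |  12 | facfbcgcacah
  17 |  15 | fbcgcacah
  18 |   5 | fdehbghfacfbcgcacah
  19 |  18 | gcacah
  20 |  10 | ghfacfbcgcacah
  21 |  23 | h
  22 |   8 | hbghfacfbcgcacah
  23 |  11 | hfacfbcgcacah

SA = [20, 13, 3, 22, 2, 16, 9, 19, 21, 1, 14, 17, 0, 6, 4, 7, 12, 15, 5, 18, 10, 23, 8, 11]
i: (SA[i-1],SA[i]) lcp shared
  1: (20,13) 2 'ac'
  2: (13,3) 1 'a'
  3: (3,22) 1 'a'
  4: (22,2) 0 ''
  5: (2,16) 1 'b'
  6: (16,9) 1 'b'
  7: (9,19) 0 ''
  8: (19,21) 2 'ca'
  9: (21,1) 1 'c'
  10: (1,14) 1 'c'
  11: (14,17) 1 'c'
  12: (17,0) 0 ''
  13: (0,6) 1 'd'
  14: (6,4) 0 ''
  15: (4,7) 1 'e'
  16: (7,12) 0 ''
  17: (12,15) 1 'f'
  18: (15,5) 1 'f'
  19: (5,18) 0 ''
  20: (18,10) 1 'g'
  21: (10,23) 0 ''
  22: (23,8) 1 'h'
  23: (8,11) 1 'h'

[0, 2, 1, 1, 0, 1, 1, 0, 2, 1, 1, 1, 0, 1, 0, 1, 0, 1, 1, 0, 1, 0, 1, 1]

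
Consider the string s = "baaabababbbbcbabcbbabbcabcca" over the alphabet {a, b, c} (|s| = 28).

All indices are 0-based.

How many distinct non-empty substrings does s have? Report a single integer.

351

rank→(start, suffix):
  0 → (27, 'a')
  1 → (1, 'aaabababbbbcbabcbbabbcabcca')
  2 → (2, 'aabababbbbcbabcbbabbcabcca')
  3 → (3, 'abababbbbcbabcbbabbcabcca')
  4 → (5, 'ababbbbcbabcbbabbcabcca')
  5 → (7, 'abbbbcbabcbbabbcabcca')
  6 → (19, 'abbcabcca')
  7 → (14, 'abcbbabbcabcca')
  8 → (23, 'abcca')
  9 → (0, 'baaabababbbbcbabcbbabbcabcca')
  10 → (4, 'bababbbbcbabcbbabbcabcca')
  11 → (6, 'babbbbcbabcbbabbcabcca')
  12 → (18, 'babbcabcca')
  13 → (13, 'babcbbabbcabcca')
  14 → (17, 'bbabbcabcca')
  15 → (8, 'bbbbcbabcbbabbcabcca')
  16 → (9, 'bbbcbabcbbabbcabcca')
  17 → (20, 'bbcabcca')
  18 → (10, 'bbcbabcbbabbcabcca')
  19 → (21, 'bcabcca')
  20 → (11, 'bcbabcbbabbcabcca')
  21 → (15, 'bcbbabbcabcca')
  22 → (24, 'bcca')
  23 → (26, 'ca')
  24 → (22, 'cabcca')
  25 → (12, 'cbabcbbabbcabcca')
  26 → (16, 'cbbabbcabcca')
  27 → (25, 'cca')

SA = [27, 1, 2, 3, 5, 7, 19, 14, 23, 0, 4, 6, 18, 13, 17, 8, 9, 20, 10, 21, 11, 15, 24, 26, 22, 12, 16, 25]
rank  pair      lcp
   1  s[27:],s[1:]  1  'a'
   2  s[1:],s[2:]  2  'aa'
   3  s[2:],s[3:]  1  'a'
   4  s[3:],s[5:]  4  'abab'
   5  s[5:],s[7:]  2  'ab'
   6  s[7:],s[19:]  3  'abb'
   7  s[19:],s[14:]  2  'ab'
   8  s[14:],s[23:]  3  'abc'
   9  s[23:],s[0:]  0  ''
  10  s[0:],s[4:]  2  'ba'
  11  s[4:],s[6:]  3  'bab'
  12  s[6:],s[18:]  4  'babb'
  13  s[18:],s[13:]  3  'bab'
  14  s[13:],s[17:]  1  'b'
  15  s[17:],s[8:]  2  'bb'
  16  s[8:],s[9:]  3  'bbb'
  17  s[9:],s[20:]  2  'bb'
  18  s[20:],s[10:]  3  'bbc'
  19  s[10:],s[21:]  1  'b'
  20  s[21:],s[11:]  2  'bc'
  21  s[11:],s[15:]  3  'bcb'
  22  s[15:],s[24:]  2  'bc'
  23  s[24:],s[26:]  0  ''
  24  s[26:],s[22:]  2  'ca'
  25  s[22:],s[12:]  1  'c'
  26  s[12:],s[16:]  2  'cb'
  27  s[16:],s[25:]  1  'c'

n(n+1)/2 = 28·29/2 = 406
Σ LCP = 0 + 1 + 2 + 1 + 4 + 2 + 3 + 2 + 3 + 0 + 2 + 3 + 4 + 3 + 1 + 2 + 3 + 2 + 3 + 1 + 2 + 3 + 2 + 0 + 2 + 1 + 2 + 1 = 55
distinct = 406 − 55 = 351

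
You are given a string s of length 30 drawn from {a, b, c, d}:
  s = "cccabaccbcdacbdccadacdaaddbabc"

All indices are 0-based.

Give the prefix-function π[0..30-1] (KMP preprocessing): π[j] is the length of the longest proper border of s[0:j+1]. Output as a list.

π[0] = 0
j=1 s[j]='c': π[1]=1 (border 'c')
j=2 s[j]='c': π[2]=2 (border 'cc')
j=3 s[j]='a': k: 2→1→0; π[3]=0 (border '')
j=4 s[j]='b': π[4]=0 (border '')
j=5 s[j]='a': π[5]=0 (border '')
j=6 s[j]='c': π[6]=1 (border 'c')
j=7 s[j]='c': π[7]=2 (border 'cc')
j=8 s[j]='b': k: 2→1→0; π[8]=0 (border '')
j=9 s[j]='c': π[9]=1 (border 'c')
j=10 s[j]='d': k: 1→0; π[10]=0 (border '')
j=11 s[j]='a': π[11]=0 (border '')
j=12 s[j]='c': π[12]=1 (border 'c')
j=13 s[j]='b': k: 1→0; π[13]=0 (border '')
j=14 s[j]='d': π[14]=0 (border '')
j=15 s[j]='c': π[15]=1 (border 'c')
j=16 s[j]='c': π[16]=2 (border 'cc')
j=17 s[j]='a': k: 2→1→0; π[17]=0 (border '')
j=18 s[j]='d': π[18]=0 (border '')
j=19 s[j]='a': π[19]=0 (border '')
j=20 s[j]='c': π[20]=1 (border 'c')
j=21 s[j]='d': k: 1→0; π[21]=0 (border '')
j=22 s[j]='a': π[22]=0 (border '')
j=23 s[j]='a': π[23]=0 (border '')
j=24 s[j]='d': π[24]=0 (border '')
j=25 s[j]='d': π[25]=0 (border '')
j=26 s[j]='b': π[26]=0 (border '')
j=27 s[j]='a': π[27]=0 (border '')
j=28 s[j]='b': π[28]=0 (border '')
j=29 s[j]='c': π[29]=1 (border 'c')

[0, 1, 2, 0, 0, 0, 1, 2, 0, 1, 0, 0, 1, 0, 0, 1, 2, 0, 0, 0, 1, 0, 0, 0, 0, 0, 0, 0, 0, 1]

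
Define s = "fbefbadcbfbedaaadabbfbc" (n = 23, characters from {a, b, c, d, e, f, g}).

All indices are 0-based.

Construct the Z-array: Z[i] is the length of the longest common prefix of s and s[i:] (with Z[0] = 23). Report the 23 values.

[23, 0, 0, 2, 0, 0, 0, 0, 0, 3, 0, 0, 0, 0, 0, 0, 0, 0, 0, 0, 2, 0, 0]

Z[0]=23
i=1: outside box; Z[1]=0
i=2: outside box; Z[2]=0
i=3: outside box; Z[3]=2 scan→box=[3,5)
i=4: min(r-i=1, Z[1]=0)=0; Z[4]=0
i=5: outside box; Z[5]=0
i=6: outside box; Z[6]=0
i=7: outside box; Z[7]=0
i=8: outside box; Z[8]=0
i=9: outside box; Z[9]=3 scan→box=[9,12)
i=10: min(r-i=2, Z[1]=0)=0; Z[10]=0
i=11: min(r-i=1, Z[2]=0)=0; Z[11]=0
i=12: outside box; Z[12]=0
i=13: outside box; Z[13]=0
i=14: outside box; Z[14]=0
i=15: outside box; Z[15]=0
i=16: outside box; Z[16]=0
i=17: outside box; Z[17]=0
i=18: outside box; Z[18]=0
i=19: outside box; Z[19]=0
i=20: outside box; Z[20]=2 scan→box=[20,22)
i=21: min(r-i=1, Z[1]=0)=0; Z[21]=0
i=22: outside box; Z[22]=0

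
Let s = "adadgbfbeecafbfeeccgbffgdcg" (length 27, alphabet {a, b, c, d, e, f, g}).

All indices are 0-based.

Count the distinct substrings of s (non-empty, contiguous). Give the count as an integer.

348

sorted suffixes:
  #0 SA[0]=0  'adadgbfbeecafbfeeccgbffgdcg'
  #1 SA[1]=2  'adgbfbeecafbfeeccgbffgdcg'
  #2 SA[2]=11  'afbfeeccgbffgdcg'
  #3 SA[3]=7  'beecafbfeeccgbffgdcg'
  #4 SA[4]=5  'bfbeecafbfeeccgbffgdcg'
  #5 SA[5]=13  'bfeeccgbffgdcg'
  #6 SA[6]=20  'bffgdcg'
  #7 SA[7]=10  'cafbfeeccgbffgdcg'
  #8 SA[8]=17  'ccgbffgdcg'
  #9 SA[9]=25  'cg'
  #10 SA[10]=18  'cgbffgdcg'
  #11 SA[11]=1  'dadgbfbeecafbfeeccgbffgdcg'
  #12 SA[12]=24  'dcg'
  #13 SA[13]=3  'dgbfbeecafbfeeccgbffgdcg'
  #14 SA[14]=9  'ecafbfeeccgbffgdcg'
  #15 SA[15]=16  'eccgbffgdcg'
  #16 SA[16]=8  'eecafbfeeccgbffgdcg'
  #17 SA[17]=15  'eeccgbffgdcg'
  #18 SA[18]=6  'fbeecafbfeeccgbffgdcg'
  #19 SA[19]=12  'fbfeeccgbffgdcg'
  #20 SA[20]=14  'feeccgbffgdcg'
  #21 SA[21]=21  'ffgdcg'
  #22 SA[22]=22  'fgdcg'
  #23 SA[23]=26  'g'
  #24 SA[24]=4  'gbfbeecafbfeeccgbffgdcg'
  #25 SA[25]=19  'gbffgdcg'
  #26 SA[26]=23  'gdcg'

SA = [0, 2, 11, 7, 5, 13, 20, 10, 17, 25, 18, 1, 24, 3, 9, 16, 8, 15, 6, 12, 14, 21, 22, 26, 4, 19, 23]
[i] adj suffixes → lcp
  [1] 0/2 → 2 ('ad')
  [2] 2/11 → 1 ('a')
  [3] 11/7 → 0 ('')
  [4] 7/5 → 1 ('b')
  [5] 5/13 → 2 ('bf')
  [6] 13/20 → 2 ('bf')
  [7] 20/10 → 0 ('')
  [8] 10/17 → 1 ('c')
  [9] 17/25 → 1 ('c')
  [10] 25/18 → 2 ('cg')
  [11] 18/1 → 0 ('')
  [12] 1/24 → 1 ('d')
  [13] 24/3 → 1 ('d')
  [14] 3/9 → 0 ('')
  [15] 9/16 → 2 ('ec')
  [16] 16/8 → 1 ('e')
  [17] 8/15 → 3 ('eec')
  [18] 15/6 → 0 ('')
  [19] 6/12 → 2 ('fb')
  [20] 12/14 → 1 ('f')
  [21] 14/21 → 1 ('f')
  [22] 21/22 → 1 ('f')
  [23] 22/26 → 0 ('')
  [24] 26/4 → 1 ('g')
  [25] 4/19 → 3 ('gbf')
  [26] 19/23 → 1 ('g')

n(n+1)/2 = 27·28/2 = 378
Σ LCP = 0 + 2 + 1 + 0 + 1 + 2 + 2 + 0 + 1 + 1 + 2 + 0 + 1 + 1 + 0 + 2 + 1 + 3 + 0 + 2 + 1 + 1 + 1 + 0 + 1 + 3 + 1 = 30
distinct = 378 − 30 = 348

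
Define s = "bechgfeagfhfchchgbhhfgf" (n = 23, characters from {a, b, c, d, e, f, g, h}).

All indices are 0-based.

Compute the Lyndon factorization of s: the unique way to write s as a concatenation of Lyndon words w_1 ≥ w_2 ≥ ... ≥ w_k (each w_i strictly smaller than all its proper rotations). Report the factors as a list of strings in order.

["bechgfe", "agfhfchchgbhhfgf"]

emit factor 1: 'bechgfe' (i=0, period=7)
emit factor 2: 'agfhfchchgbhhfgf' (i=7, period=16)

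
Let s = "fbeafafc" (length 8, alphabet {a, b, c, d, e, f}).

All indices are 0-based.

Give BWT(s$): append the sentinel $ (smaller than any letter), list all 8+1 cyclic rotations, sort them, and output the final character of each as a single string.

rank  rotation   last
    0  $fbeafafc  c
    1  afafc$fbe  e
    2  afc$fbeaf  f
    3  beafafc$f  f
    4  c$fbeafaf  f
    5  eafafc$fb  b
    6  fafc$fbea  a
    7  fbeafafc$  $
    8  fc$fbeafa  a

cefffba$a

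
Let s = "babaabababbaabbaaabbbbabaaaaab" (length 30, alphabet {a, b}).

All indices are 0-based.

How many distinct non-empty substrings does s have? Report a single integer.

379

rank→(start, suffix):
  0 → (24, 'aaaaab')
  1 → (25, 'aaaab')
  2 → (26, 'aaab')
  3 → (15, 'aaabbbbabaaaaab')
  4 → (27, 'aab')
  5 → (3, 'aabababbaabbaaabbbbabaaaaab')
  6 → (11, 'aabbaaabbbbabaaaaab')
  7 → (16, 'aabbbbabaaaaab')
  8 → (28, 'ab')
  9 → (22, 'abaaaaab')
  10 → (1, 'abaabababbaabbaaabbbbabaaaaab')
  11 → (4, 'abababbaabbaaabbbbabaaaaab')
  12 → (6, 'ababbaabbaaabbbbabaaaaab')
  13 → (12, 'abbaaabbbbabaaaaab')
  14 → (8, 'abbaabbaaabbbbabaaaaab')
  15 → (17, 'abbbbabaaaaab')
  16 → (29, 'b')
  17 → (23, 'baaaaab')
  18 → (14, 'baaabbbbabaaaaab')
  19 → (2, 'baabababbaabbaaabbbbabaaaaab')
  20 → (10, 'baabbaaabbbbabaaaaab')
  21 → (21, 'babaaaaab')
  22 → (0, 'babaabababbaabbaaabbbbabaaaaab')
  23 → (5, 'bababbaabbaaabbbbabaaaaab')
  24 → (7, 'babbaabbaaabbbbabaaaaab')
  25 → (13, 'bbaaabbbbabaaaaab')
  26 → (9, 'bbaabbaaabbbbabaaaaab')
  27 → (20, 'bbabaaaaab')
  28 → (19, 'bbbabaaaaab')
  29 → (18, 'bbbbabaaaaab')

SA = [24, 25, 26, 15, 27, 3, 11, 16, 28, 22, 1, 4, 6, 12, 8, 17, 29, 23, 14, 2, 10, 21, 0, 5, 7, 13, 9, 20, 19, 18]
rank  pair      lcp
   1  s[24:],s[25:]  4  'aaaa'
   2  s[25:],s[26:]  3  'aaa'
   3  s[26:],s[15:]  4  'aaab'
   4  s[15:],s[27:]  2  'aa'
   5  s[27:],s[3:]  3  'aab'
   6  s[3:],s[11:]  3  'aab'
   7  s[11:],s[16:]  4  'aabb'
   8  s[16:],s[28:]  1  'a'
   9  s[28:],s[22:]  2  'ab'
  10  s[22:],s[1:]  4  'abaa'
  11  s[1:],s[4:]  3  'aba'
  12  s[4:],s[6:]  4  'abab'
  13  s[6:],s[12:]  2  'ab'
  14  s[12:],s[8:]  5  'abbaa'
  15  s[8:],s[17:]  3  'abb'
  16  s[17:],s[29:]  0  ''
  17  s[29:],s[23:]  1  'b'
  18  s[23:],s[14:]  4  'baaa'
  19  s[14:],s[2:]  3  'baa'
  20  s[2:],s[10:]  4  'baab'
  21  s[10:],s[21:]  2  'ba'
  22  s[21:],s[0:]  5  'babaa'
  23  s[0:],s[5:]  4  'baba'
  24  s[5:],s[7:]  3  'bab'
  25  s[7:],s[13:]  1  'b'
  26  s[13:],s[9:]  4  'bbaa'
  27  s[9:],s[20:]  3  'bba'
  28  s[20:],s[19:]  2  'bb'
  29  s[19:],s[18:]  3  'bbb'

n(n+1)/2 = 30·31/2 = 465
Σ LCP = 0 + 4 + 3 + 4 + 2 + 3 + 3 + 4 + 1 + 2 + 4 + 3 + 4 + 2 + 5 + 3 + 0 + 1 + 4 + 3 + 4 + 2 + 5 + 4 + 3 + 1 + 4 + 3 + 2 + 3 = 86
distinct = 465 − 86 = 379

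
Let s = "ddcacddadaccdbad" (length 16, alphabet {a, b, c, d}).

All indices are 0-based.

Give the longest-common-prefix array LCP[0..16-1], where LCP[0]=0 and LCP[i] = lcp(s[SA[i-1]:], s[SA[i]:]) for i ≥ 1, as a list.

[0, 2, 1, 2, 0, 0, 1, 1, 2, 0, 1, 2, 1, 1, 1, 2]

rank | idx | suffix
   0 |   9 | accdbad
   1 |   3 | acddadaccdbad
   2 |  14 | ad
   3 |   7 | adaccdbad
   4 |  13 | bad
   5 |   2 | cacddadaccdbad
   6 |  10 | ccdbad
   7 |  11 | cdbad
   8 |   4 | cddadaccdbad
   9 |  15 | d
  10 |   8 | daccdbad
  11 |   6 | dadaccdbad
  12 |  12 | dbad
  13 |   1 | dcacddadaccdbad
  14 |   5 | ddadaccdbad
  15 |   0 | ddcacddadaccdbad

SA = [9, 3, 14, 7, 13, 2, 10, 11, 4, 15, 8, 6, 12, 1, 5, 0]
[i] adj suffixes → lcp
  [1] 9/3 → 2 ('ac')
  [2] 3/14 → 1 ('a')
  [3] 14/7 → 2 ('ad')
  [4] 7/13 → 0 ('')
  [5] 13/2 → 0 ('')
  [6] 2/10 → 1 ('c')
  [7] 10/11 → 1 ('c')
  [8] 11/4 → 2 ('cd')
  [9] 4/15 → 0 ('')
  [10] 15/8 → 1 ('d')
  [11] 8/6 → 2 ('da')
  [12] 6/12 → 1 ('d')
  [13] 12/1 → 1 ('d')
  [14] 1/5 → 1 ('d')
  [15] 5/0 → 2 ('dd')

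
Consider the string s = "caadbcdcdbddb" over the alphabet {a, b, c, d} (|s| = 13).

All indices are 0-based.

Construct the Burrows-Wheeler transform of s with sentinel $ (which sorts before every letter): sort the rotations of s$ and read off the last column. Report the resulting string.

rank  rotation        last
    0  $caadbcdcdbddb  b
    1  aadbcdcdbddb$c  c
    2  adbcdcdbddb$ca  a
    3  b$caadbcdcdbdd  d
    4  bcdcdbddb$caad  d
    5  bddb$caadbcdcd  d
    6  caadbcdcdbddb$  $
    7  cdbddb$caadbcd  d
    8  cdcdbddb$caadb  b
    9  db$caadbcdcdbd  d
   10  dbcdcdbddb$caa  a
   11  dbddb$caadbcdc  c
   12  dcdbddb$caadbc  c
   13  ddb$caadbcdcdb  b

bcaddd$dbdaccb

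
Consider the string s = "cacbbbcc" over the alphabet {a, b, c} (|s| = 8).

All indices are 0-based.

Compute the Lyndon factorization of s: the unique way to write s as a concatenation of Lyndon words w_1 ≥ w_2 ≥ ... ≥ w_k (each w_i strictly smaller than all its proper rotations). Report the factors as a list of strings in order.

emit factor 1: 'c' (i=0, period=1)
emit factor 2: 'acbbbcc' (i=1, period=7)

["c", "acbbbcc"]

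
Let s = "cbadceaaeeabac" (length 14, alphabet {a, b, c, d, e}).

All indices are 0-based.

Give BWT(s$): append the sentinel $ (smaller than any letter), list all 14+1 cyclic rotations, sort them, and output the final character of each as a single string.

ceebbaaca$dacea

rank  rotation         last
    0  $cbadceaaeeabac  c
    1  aaeeabac$cbadce  e
    2  abac$cbadceaaee  e
    3  ac$cbadceaaeeab  b
    4  adceaaeeabac$cb  b
    5  aeeabac$cbadcea  a
    6  bac$cbadceaaeea  a
    7  badceaaeeabac$c  c
    8  c$cbadceaaeeaba  a
    9  cbadceaaeeabac$  $
   10  ceaaeeabac$cbad  d
   11  dceaaeeabac$cba  a
   12  eaaeeabac$cbadc  c
   13  eabac$cbadceaae  e
   14  eeabac$cbadceaa  a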